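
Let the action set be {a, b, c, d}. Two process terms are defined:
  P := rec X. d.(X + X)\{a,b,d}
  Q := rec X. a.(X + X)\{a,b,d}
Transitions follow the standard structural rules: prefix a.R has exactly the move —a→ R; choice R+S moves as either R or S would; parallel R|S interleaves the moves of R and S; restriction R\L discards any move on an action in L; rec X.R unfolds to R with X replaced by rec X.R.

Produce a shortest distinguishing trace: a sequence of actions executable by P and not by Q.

Reachable graph of P (2 states):
  p0 = rec X. d.(X + X)\{a,b,d} → ··d··> p1
  p1 = ((rec X. d.(X + X)\{a,b,d}) + (rec X. d.(X + X)\{a,b,d}))\{a,b,d} → (no moves)
Reachable graph of Q (2 states):
  q0 = rec X. a.(X + X)\{a,b,d} → ··a··> q1
  q1 = ((rec X. a.(X + X)\{a,b,d}) + (rec X. a.(X + X)\{a,b,d}))\{a,b,d} → (no moves)
Executing d from P (initial set {p0}):
  step 1 (d): {p1}
  ✓ P
Executing d from Q (initial set {q0}):
  step 1 (d): ∅  — Q cannot continue

d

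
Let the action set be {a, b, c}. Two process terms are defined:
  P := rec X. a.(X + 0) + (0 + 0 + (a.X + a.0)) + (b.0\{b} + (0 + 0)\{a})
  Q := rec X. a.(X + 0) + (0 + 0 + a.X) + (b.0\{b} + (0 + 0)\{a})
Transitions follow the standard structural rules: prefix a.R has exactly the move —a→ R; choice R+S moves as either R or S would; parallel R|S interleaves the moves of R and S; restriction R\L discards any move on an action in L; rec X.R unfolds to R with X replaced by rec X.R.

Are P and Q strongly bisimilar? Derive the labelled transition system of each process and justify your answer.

P's transition system — 4 states:
  s0 = rec X. a.(X + 0) + (0 + 0 + (a.X + a.0)) + (b.0\{b} + (0 + 0)\{a}) → ··a··> s0, ··a··> s1, ··a··> s2, ··b··> s3
  s1 = (rec X. a.(X + 0) + (0 + 0 + (a.X + a.0)) + (b.0\{b} + (0 + 0)\{a})) + 0 → ··a··> s0, ··a··> s1, ··a··> s2, ··b··> s3
  s2 = 0 → ∅
  s3 = 0\{b} → ∅
Q's transition system — 3 states:
  t0 = rec X. a.(X + 0) + (0 + 0 + a.X) + (b.0\{b} + (0 + 0)\{a}) → ··a··> t0, ··a··> t1, ··b··> t2
  t1 = (rec X. a.(X + 0) + (0 + 0 + a.X) + (b.0\{b} + (0 + 0)\{a})) + 0 → ··a··> t0, ··a··> t1, ··b··> t2
  t2 = 0\{b} → ∅
Partition-refinement fixed point:
  B0 = {s0, s1}
  B1 = {s2, s3, t2}
  B2 = {t0, t1}
s0 ∈ B0, t0 ∈ B2 → different blocks

not bisimilar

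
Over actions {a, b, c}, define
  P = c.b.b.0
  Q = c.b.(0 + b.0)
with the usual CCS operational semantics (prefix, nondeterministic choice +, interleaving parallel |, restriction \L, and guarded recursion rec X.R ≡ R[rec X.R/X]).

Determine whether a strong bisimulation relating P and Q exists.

Reachable graph of P (4 states):
  m0 = c.b.b.0 ⊢ =c=> m1
  m1 = b.b.0 ⊢ =b=> m2
  m2 = b.0 ⊢ =b=> m3
  m3 = 0 ⊢ stopped
Reachable graph of Q (4 states):
  n0 = c.b.(0 + b.0) ⊢ =c=> n1
  n1 = b.(0 + b.0) ⊢ =b=> n2
  n2 = 0 + b.0 ⊢ =b=> n3
  n3 = 0 ⊢ stopped
Partition-refinement fixed point:
  B0 = {m0, n0}
  B1 = {m1, n1}
  B2 = {m2, n2}
  B3 = {m3, n3}
m0 ∈ B0, n0 ∈ B0 → same block

YES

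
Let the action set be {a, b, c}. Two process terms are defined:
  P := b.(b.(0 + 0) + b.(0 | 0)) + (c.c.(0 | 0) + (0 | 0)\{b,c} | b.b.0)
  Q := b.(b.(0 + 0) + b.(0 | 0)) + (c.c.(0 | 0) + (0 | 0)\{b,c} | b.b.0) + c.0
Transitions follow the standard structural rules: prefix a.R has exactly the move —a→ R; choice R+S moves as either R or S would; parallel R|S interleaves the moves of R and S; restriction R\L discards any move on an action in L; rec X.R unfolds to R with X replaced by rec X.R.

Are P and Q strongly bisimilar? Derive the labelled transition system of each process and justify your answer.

NO

LTS(P): 7 reachable states
  u0 = b.(b.(0 + 0) + b.(0 | 0)) + (c.c.(0 | 0) + (0 | 0)\{b,c} | b.b.0) :: -b-> u1, -b-> u2, -c-> u3
  u1 = (0 | 0)\{b,c} | b.0 :: -b-> u4
  u2 = b.(0 + 0) + b.(0 | 0) :: -b-> u5, -b-> u6
  u3 = c.(0 | 0) :: -c-> u6
  u4 = (0 | 0)\{b,c} | 0 :: ∅
  u5 = 0 + 0 :: ∅
  u6 = 0 | 0 :: ∅
LTS(Q): 8 reachable states
  v0 = b.(b.(0 + 0) + b.(0 | 0)) + (c.c.(0 | 0) + (0 | 0)\{b,c} | b.b.0) + c.0 :: -b-> v1, -b-> v2, -c-> v3, -c-> v4
  v1 = (0 | 0)\{b,c} | b.0 :: -b-> v5
  v2 = b.(0 + 0) + b.(0 | 0) :: -b-> v6, -b-> v7
  v3 = 0 :: ∅
  v4 = c.(0 | 0) :: -c-> v7
  v5 = (0 | 0)\{b,c} | 0 :: ∅
  v6 = 0 + 0 :: ∅
  v7 = 0 | 0 :: ∅
Partition-refinement fixed point:
  B0 = {u0}
  B1 = {u1, u2, v1, v2}
  B2 = {u4, u5, u6, v3, v5, v6, v7}
  B3 = {u3, v4}
  B4 = {v0}
u0 ∈ B0, v0 ∈ B4 → different blocks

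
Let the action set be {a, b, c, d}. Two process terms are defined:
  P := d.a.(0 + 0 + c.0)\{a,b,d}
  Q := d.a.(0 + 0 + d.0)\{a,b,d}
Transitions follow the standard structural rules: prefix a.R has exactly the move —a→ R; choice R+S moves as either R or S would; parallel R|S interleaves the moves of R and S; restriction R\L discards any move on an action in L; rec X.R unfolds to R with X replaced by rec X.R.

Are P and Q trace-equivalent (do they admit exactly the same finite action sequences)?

Reachable graph of P (4 states):
  u0 = d.a.(0 + 0 + c.0)\{a,b,d} has moves ··d··> u1
  u1 = a.(0 + 0 + c.0)\{a,b,d} has moves ··a··> u2
  u2 = (0 + 0 + c.0)\{a,b,d} has moves ··c··> u3
  u3 = 0\{a,b,d} has moves deadlocked
Reachable graph of Q (3 states):
  v0 = d.a.(0 + 0 + d.0)\{a,b,d} has moves ··d··> v1
  v1 = a.(0 + 0 + d.0)\{a,b,d} has moves ··a··> v2
  v2 = (0 + 0 + d.0)\{a,b,d} has moves deadlocked
Executing dac from P (initial set {u0}):
  after d @ step 1: {u1}
  after a @ step 2: {u2}
  after c @ step 3: {u3}
  ✓ P
Executing dac from Q (initial set {v0}):
  after d @ step 1: {v1}
  after a @ step 2: {v2}
  after c @ step 3: ∅  — Q cannot continue

NO — witness ⟨dac⟩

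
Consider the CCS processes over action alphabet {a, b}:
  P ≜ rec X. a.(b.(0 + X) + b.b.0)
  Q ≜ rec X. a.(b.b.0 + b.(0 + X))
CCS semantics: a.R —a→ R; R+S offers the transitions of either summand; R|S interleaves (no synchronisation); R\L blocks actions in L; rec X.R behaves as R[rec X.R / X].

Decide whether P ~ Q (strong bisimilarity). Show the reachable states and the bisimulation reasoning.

bisimilar

Reachable graph of P (5 states):
  p0 = rec X. a.(b.(0 + X) + b.b.0) :: —a→ p1
  p1 = b.(0 + (rec X. a.(b.(0 + X) + b.b.0))) + b.b.0 :: —b→ p2, —b→ p3
  p2 = 0 + (rec X. a.(b.(0 + X) + b.b.0)) :: —a→ p1
  p3 = b.0 :: —b→ p4
  p4 = 0 :: (no moves)
Reachable graph of Q (5 states):
  q0 = rec X. a.(b.b.0 + b.(0 + X)) :: —a→ q1
  q1 = b.b.0 + b.(0 + (rec X. a.(b.b.0 + b.(0 + X)))) :: —b→ q2, —b→ q3
  q2 = 0 + (rec X. a.(b.b.0 + b.(0 + X))) :: —a→ q1
  q3 = b.0 :: —b→ q4
  q4 = 0 :: (no moves)
Coarsest stable partition (strong bisimilarity classes):
  B0 = {p0, p2, q0, q2}
  B1 = {p1, q1}
  B2 = {p3, q3}
  B3 = {p4, q4}
p0 ∈ B0, q0 ∈ B0 → same block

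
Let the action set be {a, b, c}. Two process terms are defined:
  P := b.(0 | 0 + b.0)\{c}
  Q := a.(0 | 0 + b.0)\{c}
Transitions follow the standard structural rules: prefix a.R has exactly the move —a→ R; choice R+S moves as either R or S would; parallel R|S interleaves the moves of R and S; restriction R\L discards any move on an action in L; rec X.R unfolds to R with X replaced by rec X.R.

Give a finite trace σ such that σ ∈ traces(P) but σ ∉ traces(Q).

b

Reachable graph of P (3 states):
  s0 = b.(0 | 0 + b.0)\{c} has moves ··b··> s1
  s1 = (0 | 0 + b.0)\{c} has moves ··b··> s2
  s2 = 0\{c} has moves ·
Reachable graph of Q (3 states):
  t0 = a.(0 | 0 + b.0)\{c} has moves ··a··> t1
  t1 = (0 | 0 + b.0)\{c} has moves ··b··> t2
  t2 = 0\{c} has moves ·
Trace ⟨b⟩ through P, begin at {s0}:
  [1] b ⇒ {s1}
  P completes σ.
Trace ⟨b⟩ through Q, begin at {t0}:
  [1] b ⇒ ∅  — Q cannot continue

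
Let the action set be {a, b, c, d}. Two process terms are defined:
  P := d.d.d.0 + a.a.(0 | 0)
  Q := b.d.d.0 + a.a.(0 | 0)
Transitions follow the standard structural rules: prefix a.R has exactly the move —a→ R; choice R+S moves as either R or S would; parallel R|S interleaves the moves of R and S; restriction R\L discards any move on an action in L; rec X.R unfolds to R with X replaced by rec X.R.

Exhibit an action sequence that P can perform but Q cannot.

d

LTS(P): 6 reachable states
  p0 = d.d.d.0 + a.a.(0 | 0) ⊢ --a--▸ p1, --d--▸ p2
  p1 = a.(0 | 0) ⊢ --a--▸ p3
  p2 = d.d.0 ⊢ --d--▸ p4
  p3 = 0 | 0 ⊢ stopped
  p4 = d.0 ⊢ --d--▸ p5
  p5 = 0 ⊢ stopped
LTS(Q): 6 reachable states
  q0 = b.d.d.0 + a.a.(0 | 0) ⊢ --a--▸ q1, --b--▸ q2
  q1 = a.(0 | 0) ⊢ --a--▸ q3
  q2 = d.d.0 ⊢ --d--▸ q4
  q3 = 0 | 0 ⊢ stopped
  q4 = d.0 ⊢ --d--▸ q5
  q5 = 0 ⊢ stopped
Run σ = ⟨d⟩ on P: start {p0}
  [1] d ⇒ {p2}
  — P admits the full trace.
Run σ = ⟨d⟩ on Q: start {q0}
  [1] d ⇒ no successor for Q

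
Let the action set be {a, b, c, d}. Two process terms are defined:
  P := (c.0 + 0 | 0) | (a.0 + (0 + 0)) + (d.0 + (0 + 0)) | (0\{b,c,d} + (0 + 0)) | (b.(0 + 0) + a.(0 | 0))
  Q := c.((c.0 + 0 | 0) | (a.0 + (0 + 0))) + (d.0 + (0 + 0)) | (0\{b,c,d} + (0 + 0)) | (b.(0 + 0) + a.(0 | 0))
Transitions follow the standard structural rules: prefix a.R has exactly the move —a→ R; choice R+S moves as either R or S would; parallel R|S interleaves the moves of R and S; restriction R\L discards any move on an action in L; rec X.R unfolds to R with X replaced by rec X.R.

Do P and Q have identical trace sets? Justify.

trace-distinct — witness ⟨ac⟩

LTS(P): 9 reachable states
  u0 = (c.0 + 0 | 0) | (a.0 + (0 + 0)) + (d.0 + (0 + 0)) | (0\{b,c,d} + (0 + 0)) | (b.(0 + 0) + a.(0 | 0)) :: --a--▸ u1, --a--▸ u2, --b--▸ u3, --c--▸ u4, --d--▸ u5
  u1 = (c.0 + 0 | 0) | 0 :: --c--▸ u6
  u2 = (d.0 + (0 + 0)) | (0\{b,c,d} + (0 + 0)) | (0 | 0) :: --d--▸ u7
  u3 = (d.0 + (0 + 0)) | (0\{b,c,d} + (0 + 0)) | (0 + 0) :: --d--▸ u8
  u4 = 0 | (a.0 + (0 + 0)) :: --a--▸ u6
  u5 = 0 | (0\{b,c,d} + (0 + 0)) | (b.(0 + 0) + a.(0 | 0)) :: --a--▸ u7, --b--▸ u8
  u6 = 0 | 0 :: stopped
  u7 = 0 | (0\{b,c,d} + (0 + 0)) | (0 | 0) :: stopped
  u8 = 0 | (0\{b,c,d} + (0 + 0)) | (0 + 0) :: stopped
LTS(Q): 10 reachable states
  v0 = c.((c.0 + 0 | 0) | (a.0 + (0 + 0))) + (d.0 + (0 + 0)) | (0\{b,c,d} + (0 + 0)) | (b.(0 + 0) + a.(0 | 0)) :: --a--▸ v1, --b--▸ v2, --c--▸ v3, --d--▸ v4
  v1 = (d.0 + (0 + 0)) | (0\{b,c,d} + (0 + 0)) | (0 | 0) :: --d--▸ v5
  v2 = (d.0 + (0 + 0)) | (0\{b,c,d} + (0 + 0)) | (0 + 0) :: --d--▸ v6
  v3 = (c.0 + 0 | 0) | (a.0 + (0 + 0)) :: --a--▸ v7, --c--▸ v8
  v4 = 0 | (0\{b,c,d} + (0 + 0)) | (b.(0 + 0) + a.(0 | 0)) :: --a--▸ v5, --b--▸ v6
  v5 = 0 | (0\{b,c,d} + (0 + 0)) | (0 | 0) :: stopped
  v6 = 0 | (0\{b,c,d} + (0 + 0)) | (0 + 0) :: stopped
  v7 = (c.0 + 0 | 0) | 0 :: --c--▸ v9
  v8 = 0 | (a.0 + (0 + 0)) :: --a--▸ v9
  v9 = 0 | 0 :: stopped
Executing ac from P (initial set {u0}):
  step 1 (a): {u1, u2}
  step 2 (c): {u6}
  P completes σ.
Executing ac from Q (initial set {v0}):
  step 1 (a): {v1}
  step 2 (c): ∅ (Q stuck)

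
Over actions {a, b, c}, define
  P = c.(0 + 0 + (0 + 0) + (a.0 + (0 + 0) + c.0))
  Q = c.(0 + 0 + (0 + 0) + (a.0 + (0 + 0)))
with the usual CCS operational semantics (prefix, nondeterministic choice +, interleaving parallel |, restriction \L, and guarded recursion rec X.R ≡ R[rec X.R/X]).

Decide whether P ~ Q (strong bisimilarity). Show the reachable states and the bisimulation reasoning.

LTS(P): 3 reachable states
  m0 = c.(0 + 0 + (0 + 0) + (a.0 + (0 + 0) + c.0)) | -c-> m1
  m1 = 0 + 0 + (0 + 0) + (a.0 + (0 + 0) + c.0) | -a-> m2, -c-> m2
  m2 = 0 | deadlocked
LTS(Q): 3 reachable states
  n0 = c.(0 + 0 + (0 + 0) + (a.0 + (0 + 0))) | -c-> n1
  n1 = 0 + 0 + (0 + 0) + (a.0 + (0 + 0)) | -a-> n2
  n2 = 0 | deadlocked
Bisimilarity quotient blocks:
  B0 = {m0}
  B1 = {m1}
  B2 = {m2, n2}
  B3 = {n0}
  B4 = {n1}
m0 ∈ B0, n0 ∈ B3 → different blocks

not bisimilar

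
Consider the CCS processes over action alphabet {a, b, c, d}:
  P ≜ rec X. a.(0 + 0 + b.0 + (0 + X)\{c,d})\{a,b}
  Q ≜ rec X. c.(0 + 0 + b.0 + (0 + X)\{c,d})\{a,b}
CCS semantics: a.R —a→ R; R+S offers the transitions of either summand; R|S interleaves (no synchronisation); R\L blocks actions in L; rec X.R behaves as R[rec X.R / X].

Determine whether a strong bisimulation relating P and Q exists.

P ≁ Q

LTS(P): 2 reachable states
  s0 = rec X. a.(0 + 0 + b.0 + (0 + X)\{c,d})\{a,b} ⊢ ··a··> s1
  s1 = (0 + 0 + b.0 + (0 + (rec X. a.(0 + 0 + b.0 + (0 + X)\{c,d})\{a,b}))\{c,d})\{a,b} ⊢ (no moves)
LTS(Q): 2 reachable states
  t0 = rec X. c.(0 + 0 + b.0 + (0 + X)\{c,d})\{a,b} ⊢ ··c··> t1
  t1 = (0 + 0 + b.0 + (0 + (rec X. c.(0 + 0 + b.0 + (0 + X)\{c,d})\{a,b}))\{c,d})\{a,b} ⊢ (no moves)
Partition-refinement fixed point:
  B0 = {s0}
  B1 = {s1, t1}
  B2 = {t0}
s0 ∈ B0, t0 ∈ B2 → different blocks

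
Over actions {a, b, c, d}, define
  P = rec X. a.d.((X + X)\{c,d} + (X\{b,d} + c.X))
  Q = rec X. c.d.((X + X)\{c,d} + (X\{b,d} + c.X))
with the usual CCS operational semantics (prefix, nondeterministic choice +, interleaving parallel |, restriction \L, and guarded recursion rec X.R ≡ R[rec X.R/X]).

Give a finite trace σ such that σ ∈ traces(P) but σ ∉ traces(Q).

a

Reachable graph of P (5 states):
  s0 = rec X. a.d.((X + X)\{c,d} + (X\{b,d} + c.X)) → -a-> s1
  s1 = d.(((rec X. a.d.((X + X)\{c,d} + (X\{b,d} + c.X))) + (rec X. a.d.((X + X)\{c,d} + (X\{b,d} + c.X))))\{c,d} + ((rec X. a.d.((X + X)\{c,d} + (X\{b,d} + c.X)))\{b,d} + c.(rec X. a.d.((X + X)\{c,d} + (X\{b,d} + c.X))))) → -d-> s2
  s2 = ((rec X. a.d.((X + X)\{c,d} + (X\{b,d} + c.X))) + (rec X. a.d.((X + X)\{c,d} + (X\{b,d} + c.X))))\{c,d} + ((rec X. a.d.((X + X)\{c,d} + (X\{b,d} + c.X)))\{b,d} + c.(rec X. a.d.((X + X)\{c,d} + (X\{b,d} + c.X)))) → -a-> s3, -a-> s4, -c-> s0
  s3 = (d.(((rec X. a.d.((X + X)\{c,d} + (X\{b,d} + c.X))) + (rec X. a.d.((X + X)\{c,d} + (X\{b,d} + c.X))))\{c,d} + ((rec X. a.d.((X + X)\{c,d} + (X\{b,d} + c.X)))\{b,d} + c.(rec X. a.d.((X + X)\{c,d} + (X\{b,d} + c.X))))))\{b,d} → ∅
  s4 = (d.(((rec X. a.d.((X + X)\{c,d} + (X\{b,d} + c.X))) + (rec X. a.d.((X + X)\{c,d} + (X\{b,d} + c.X))))\{c,d} + ((rec X. a.d.((X + X)\{c,d} + (X\{b,d} + c.X)))\{b,d} + c.(rec X. a.d.((X + X)\{c,d} + (X\{b,d} + c.X))))))\{c,d} → ∅
Reachable graph of Q (4 states):
  t0 = rec X. c.d.((X + X)\{c,d} + (X\{b,d} + c.X)) → -c-> t1
  t1 = d.(((rec X. c.d.((X + X)\{c,d} + (X\{b,d} + c.X))) + (rec X. c.d.((X + X)\{c,d} + (X\{b,d} + c.X))))\{c,d} + ((rec X. c.d.((X + X)\{c,d} + (X\{b,d} + c.X)))\{b,d} + c.(rec X. c.d.((X + X)\{c,d} + (X\{b,d} + c.X))))) → -d-> t2
  t2 = ((rec X. c.d.((X + X)\{c,d} + (X\{b,d} + c.X))) + (rec X. c.d.((X + X)\{c,d} + (X\{b,d} + c.X))))\{c,d} + ((rec X. c.d.((X + X)\{c,d} + (X\{b,d} + c.X)))\{b,d} + c.(rec X. c.d.((X + X)\{c,d} + (X\{b,d} + c.X)))) → -c-> t0, -c-> t3
  t3 = (d.(((rec X. c.d.((X + X)\{c,d} + (X\{b,d} + c.X))) + (rec X. c.d.((X + X)\{c,d} + (X\{b,d} + c.X))))\{c,d} + ((rec X. c.d.((X + X)\{c,d} + (X\{b,d} + c.X)))\{b,d} + c.(rec X. c.d.((X + X)\{c,d} + (X\{b,d} + c.X))))))\{b,d} → ∅
Run σ = ⟨a⟩ on P: start {s0}
  after a @ step 1: {s1}
  ✓ P
Run σ = ⟨a⟩ on Q: start {t0}
  after a @ step 1: no successor for Q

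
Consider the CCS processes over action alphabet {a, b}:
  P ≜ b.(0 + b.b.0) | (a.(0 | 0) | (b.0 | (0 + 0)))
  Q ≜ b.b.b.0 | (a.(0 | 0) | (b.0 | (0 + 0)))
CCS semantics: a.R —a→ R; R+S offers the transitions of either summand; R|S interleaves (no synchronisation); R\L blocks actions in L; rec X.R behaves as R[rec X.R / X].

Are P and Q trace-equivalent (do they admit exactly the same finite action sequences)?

traces(P) = traces(Q)

LTS(P): 16 reachable states
  p0 = b.(0 + b.b.0) | (a.(0 | 0) | (b.0 | (0 + 0))) :: --a--▸ p1, --b--▸ p2, --b--▸ p3
  p1 = b.(0 + b.b.0) | (0 | 0 | (b.0 | (0 + 0))) :: --b--▸ p4, --b--▸ p5
  p2 = (0 + b.b.0) | (a.(0 | 0) | (b.0 | (0 + 0))) :: --a--▸ p4, --b--▸ p6, --b--▸ p7
  p3 = b.(0 + b.b.0) | (a.(0 | 0) | (0 | (0 + 0))) :: --a--▸ p5, --b--▸ p6
  p4 = (0 + b.b.0) | (0 | 0 | (b.0 | (0 + 0))) :: --b--▸ p8, --b--▸ p9
  p5 = b.(0 + b.b.0) | (0 | 0 | (0 | (0 + 0))) :: --b--▸ p8
  p6 = (0 + b.b.0) | (a.(0 | 0) | (0 | (0 + 0))) :: --a--▸ p8, --b--▸ p10
  p7 = b.0 | (a.(0 | 0) | (b.0 | (0 + 0))) :: --a--▸ p9, --b--▸ p10, --b--▸ p11
  p8 = (0 + b.b.0) | (0 | 0 | (0 | (0 + 0))) :: --b--▸ p12
  p9 = b.0 | (0 | 0 | (b.0 | (0 + 0))) :: --b--▸ p12, --b--▸ p13
  p10 = b.0 | (a.(0 | 0) | (0 | (0 + 0))) :: --a--▸ p12, --b--▸ p14
  p11 = 0 | (a.(0 | 0) | (b.0 | (0 + 0))) :: --a--▸ p13, --b--▸ p14
  p12 = b.0 | (0 | 0 | (0 | (0 + 0))) :: --b--▸ p15
  p13 = 0 | (0 | 0 | (b.0 | (0 + 0))) :: --b--▸ p15
  p14 = 0 | (a.(0 | 0) | (0 | (0 + 0))) :: --a--▸ p15
  p15 = 0 | (0 | 0 | (0 | (0 + 0))) :: (no moves)
LTS(Q): 16 reachable states
  q0 = b.b.b.0 | (a.(0 | 0) | (b.0 | (0 + 0))) :: --a--▸ q1, --b--▸ q2, --b--▸ q3
  q1 = b.b.b.0 | (0 | 0 | (b.0 | (0 + 0))) :: --b--▸ q4, --b--▸ q5
  q2 = b.b.0 | (a.(0 | 0) | (b.0 | (0 + 0))) :: --a--▸ q4, --b--▸ q6, --b--▸ q7
  q3 = b.b.b.0 | (a.(0 | 0) | (0 | (0 + 0))) :: --a--▸ q5, --b--▸ q7
  q4 = b.b.0 | (0 | 0 | (b.0 | (0 + 0))) :: --b--▸ q8, --b--▸ q9
  q5 = b.b.b.0 | (0 | 0 | (0 | (0 + 0))) :: --b--▸ q9
  q6 = b.0 | (a.(0 | 0) | (b.0 | (0 + 0))) :: --a--▸ q8, --b--▸ q10, --b--▸ q11
  q7 = b.b.0 | (a.(0 | 0) | (0 | (0 + 0))) :: --a--▸ q9, --b--▸ q11
  q8 = b.0 | (0 | 0 | (b.0 | (0 + 0))) :: --b--▸ q12, --b--▸ q13
  q9 = b.b.0 | (0 | 0 | (0 | (0 + 0))) :: --b--▸ q13
  q10 = 0 | (a.(0 | 0) | (b.0 | (0 + 0))) :: --a--▸ q12, --b--▸ q14
  q11 = b.0 | (a.(0 | 0) | (0 | (0 + 0))) :: --a--▸ q13, --b--▸ q14
  q12 = 0 | (0 | 0 | (b.0 | (0 + 0))) :: --b--▸ q15
  q13 = b.0 | (0 | 0 | (0 | (0 + 0))) :: --b--▸ q15
  q14 = 0 | (a.(0 | 0) | (0 | (0 + 0))) :: --a--▸ q15
  q15 = 0 | (0 | 0 | (0 | (0 + 0))) :: (no moves)
Partition-refinement fixed point:
  B0 = {p0, q0}
  B1 = {p2, p3, q2, q3}
  B2 = {p6, p7, q6, q7}
  B3 = {p10, p11, q10, q11}
  B4 = {p12, p13, q12, q13}
  B5 = {p15, q15}
  B6 = {p14, q14}
  B7 = {p8, p9, q8, q9}
  B8 = {p4, p5, q4, q5}
  B9 = {p1, q1}
p0 ∈ B0, q0 ∈ B0 → same block
Bisimilar ⇒ trace-equivalent.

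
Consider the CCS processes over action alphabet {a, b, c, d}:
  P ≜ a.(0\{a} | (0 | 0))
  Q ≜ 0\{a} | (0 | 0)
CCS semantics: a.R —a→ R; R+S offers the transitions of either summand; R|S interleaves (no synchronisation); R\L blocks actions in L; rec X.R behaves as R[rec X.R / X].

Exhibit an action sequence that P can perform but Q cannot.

Reachable graph of P (2 states):
  s0 = a.(0\{a} | (0 | 0)) ⊢ =a=> s1
  s1 = 0\{a} | (0 | 0) ⊢ deadlocked
Reachable graph of Q (1 states):
  t0 = 0\{a} | (0 | 0) ⊢ deadlocked
Run σ = ⟨a⟩ on P: start {s0}
  step 1 (a): {s1}
  — P admits the full trace.
Run σ = ⟨a⟩ on Q: start {t0}
  step 1 (a): ∅  — Q cannot continue

a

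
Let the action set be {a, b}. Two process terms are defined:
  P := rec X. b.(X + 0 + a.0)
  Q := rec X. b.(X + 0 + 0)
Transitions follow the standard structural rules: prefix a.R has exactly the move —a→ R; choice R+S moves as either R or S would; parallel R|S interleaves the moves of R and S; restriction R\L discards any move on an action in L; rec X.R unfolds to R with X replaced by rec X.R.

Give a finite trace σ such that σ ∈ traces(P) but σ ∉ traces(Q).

ba

LTS(P): 3 reachable states
  s0 = rec X. b.(X + 0 + a.0) | =b=> s1
  s1 = (rec X. b.(X + 0 + a.0)) + 0 + a.0 | =a=> s2, =b=> s1
  s2 = 0 | (no moves)
LTS(Q): 2 reachable states
  t0 = rec X. b.(X + 0 + 0) | =b=> t1
  t1 = (rec X. b.(X + 0 + 0)) + 0 + 0 | =b=> t1
Executing ba from P (initial set {s0}):
  [1] b ⇒ {s1}
  [2] a ⇒ {s2}
  P completes σ.
Executing ba from Q (initial set {t0}):
  [1] b ⇒ {t1}
  [2] a ⇒ no successor for Q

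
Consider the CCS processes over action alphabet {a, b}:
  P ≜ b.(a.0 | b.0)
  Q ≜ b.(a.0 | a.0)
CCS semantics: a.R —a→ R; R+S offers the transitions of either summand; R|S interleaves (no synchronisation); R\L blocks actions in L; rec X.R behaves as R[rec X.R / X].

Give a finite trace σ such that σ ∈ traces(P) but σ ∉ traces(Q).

bb

Reachable graph of P (5 states):
  s0 = b.(a.0 | b.0) has moves ··b··> s1
  s1 = a.0 | b.0 has moves ··a··> s2, ··b··> s3
  s2 = 0 | b.0 has moves ··b··> s4
  s3 = a.0 | 0 has moves ··a··> s4
  s4 = 0 | 0 has moves (no moves)
Reachable graph of Q (5 states):
  t0 = b.(a.0 | a.0) has moves ··b··> t1
  t1 = a.0 | a.0 has moves ··a··> t2, ··a··> t3
  t2 = 0 | a.0 has moves ··a··> t4
  t3 = a.0 | 0 has moves ··a··> t4
  t4 = 0 | 0 has moves (no moves)
Trace ⟨bb⟩ through P, begin at {s0}:
  [1] b ⇒ {s1}
  [2] b ⇒ {s3}
  — P admits the full trace.
Trace ⟨bb⟩ through Q, begin at {t0}:
  [1] b ⇒ {t1}
  [2] b ⇒ ∅  — Q cannot continue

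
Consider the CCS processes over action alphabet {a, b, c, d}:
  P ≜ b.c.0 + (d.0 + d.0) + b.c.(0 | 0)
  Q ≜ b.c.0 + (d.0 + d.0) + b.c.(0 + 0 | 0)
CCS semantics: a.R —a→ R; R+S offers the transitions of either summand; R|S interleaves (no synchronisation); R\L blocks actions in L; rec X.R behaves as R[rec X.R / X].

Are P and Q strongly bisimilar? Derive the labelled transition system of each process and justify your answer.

LTS(P): 5 reachable states
  p0 = b.c.0 + (d.0 + d.0) + b.c.(0 | 0) → -b-> p1, -b-> p2, -d-> p3
  p1 = c.(0 | 0) → -c-> p4
  p2 = c.0 → -c-> p3
  p3 = 0 → ∅
  p4 = 0 | 0 → ∅
LTS(Q): 5 reachable states
  q0 = b.c.0 + (d.0 + d.0) + b.c.(0 + 0 | 0) → -b-> q1, -b-> q2, -d-> q3
  q1 = c.(0 + 0 | 0) → -c-> q4
  q2 = c.0 → -c-> q3
  q3 = 0 → ∅
  q4 = 0 + 0 | 0 → ∅
Bisimilarity quotient blocks:
  B0 = {p0, q0}
  B1 = {p1, p2, q1, q2}
  B2 = {p3, p4, q3, q4}
p0 ∈ B0, q0 ∈ B0 → same block

P ~ Q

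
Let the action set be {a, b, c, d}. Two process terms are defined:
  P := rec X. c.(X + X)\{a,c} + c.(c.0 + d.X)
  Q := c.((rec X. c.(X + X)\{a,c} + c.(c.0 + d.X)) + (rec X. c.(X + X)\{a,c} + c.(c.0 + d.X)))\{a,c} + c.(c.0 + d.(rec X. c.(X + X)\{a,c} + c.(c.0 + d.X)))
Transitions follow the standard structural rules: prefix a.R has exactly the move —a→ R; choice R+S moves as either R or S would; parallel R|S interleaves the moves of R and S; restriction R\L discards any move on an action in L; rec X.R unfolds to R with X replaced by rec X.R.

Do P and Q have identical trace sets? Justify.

P's transition system — 4 states:
  s0 = rec X. c.(X + X)\{a,c} + c.(c.0 + d.X) → --c--▸ s1, --c--▸ s2
  s1 = ((rec X. c.(X + X)\{a,c} + c.(c.0 + d.X)) + (rec X. c.(X + X)\{a,c} + c.(c.0 + d.X)))\{a,c} → deadlocked
  s2 = c.0 + d.(rec X. c.(X + X)\{a,c} + c.(c.0 + d.X)) → --c--▸ s3, --d--▸ s0
  s3 = 0 → deadlocked
Q's transition system — 5 states:
  t0 = c.((rec X. c.(X + X)\{a,c} + c.(c.0 + d.X)) + (rec X. c.(X + X)\{a,c} + c.(c.0 + d.X)))\{a,c} + c.(c.0 + d.(rec X. c.(X + X)\{a,c} + c.(c.0 + d.X))) → --c--▸ t1, --c--▸ t2
  t1 = ((rec X. c.(X + X)\{a,c} + c.(c.0 + d.X)) + (rec X. c.(X + X)\{a,c} + c.(c.0 + d.X)))\{a,c} → deadlocked
  t2 = c.0 + d.(rec X. c.(X + X)\{a,c} + c.(c.0 + d.X)) → --c--▸ t3, --d--▸ t4
  t3 = 0 → deadlocked
  t4 = rec X. c.(X + X)\{a,c} + c.(c.0 + d.X) → --c--▸ t1, --c--▸ t2
Bisimilarity quotient blocks:
  B0 = {s0, t0, t4}
  B1 = {s1, s3, t1, t3}
  B2 = {s2, t2}
s0 ∈ B0, t0 ∈ B0 → same block
Bisimilar ⇒ trace-equivalent.

traces(P) = traces(Q)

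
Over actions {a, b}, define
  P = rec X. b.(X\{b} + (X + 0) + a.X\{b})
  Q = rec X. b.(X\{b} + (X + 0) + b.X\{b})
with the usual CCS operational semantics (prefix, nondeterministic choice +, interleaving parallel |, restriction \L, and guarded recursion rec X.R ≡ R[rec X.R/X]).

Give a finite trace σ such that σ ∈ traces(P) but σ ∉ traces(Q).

P's transition system — 3 states:
  p0 = rec X. b.(X\{b} + (X + 0) + a.X\{b}) ⊢ ··b··> p1
  p1 = (rec X. b.(X\{b} + (X + 0) + a.X\{b}))\{b} + ((rec X. b.(X\{b} + (X + 0) + a.X\{b})) + 0) + a.(rec X. b.(X\{b} + (X + 0) + a.X\{b}))\{b} ⊢ ··a··> p2, ··b··> p1
  p2 = (rec X. b.(X\{b} + (X + 0) + a.X\{b}))\{b} ⊢ ·
Q's transition system — 3 states:
  q0 = rec X. b.(X\{b} + (X + 0) + b.X\{b}) ⊢ ··b··> q1
  q1 = (rec X. b.(X\{b} + (X + 0) + b.X\{b}))\{b} + ((rec X. b.(X\{b} + (X + 0) + b.X\{b})) + 0) + b.(rec X. b.(X\{b} + (X + 0) + b.X\{b}))\{b} ⊢ ··b··> q1, ··b··> q2
  q2 = (rec X. b.(X\{b} + (X + 0) + b.X\{b}))\{b} ⊢ ·
Run σ = ⟨ba⟩ on P: start {p0}
  [1] b ⇒ {p1}
  [2] a ⇒ {p2}
  — P admits the full trace.
Run σ = ⟨ba⟩ on Q: start {q0}
  [1] b ⇒ {q1}
  [2] a ⇒ no successor for Q

ba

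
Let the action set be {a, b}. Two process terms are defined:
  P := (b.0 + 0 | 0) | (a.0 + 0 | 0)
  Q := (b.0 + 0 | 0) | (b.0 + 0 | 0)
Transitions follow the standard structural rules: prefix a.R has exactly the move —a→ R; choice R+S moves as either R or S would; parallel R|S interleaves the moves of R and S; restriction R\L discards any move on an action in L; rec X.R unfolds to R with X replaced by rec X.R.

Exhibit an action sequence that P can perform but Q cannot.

P's transition system — 4 states:
  s0 = (b.0 + 0 | 0) | (a.0 + 0 | 0) :: -a-> s1, -b-> s2
  s1 = (b.0 + 0 | 0) | 0 :: -b-> s3
  s2 = 0 | (a.0 + 0 | 0) :: -a-> s3
  s3 = 0 | 0 :: ∅
Q's transition system — 4 states:
  t0 = (b.0 + 0 | 0) | (b.0 + 0 | 0) :: -b-> t1, -b-> t2
  t1 = (b.0 + 0 | 0) | 0 :: -b-> t3
  t2 = 0 | (b.0 + 0 | 0) :: -b-> t3
  t3 = 0 | 0 :: ∅
Run σ = ⟨a⟩ on P: start {s0}
  after a @ step 1: {s1}
  ✓ P
Run σ = ⟨a⟩ on Q: start {t0}
  after a @ step 1: no successor for Q

a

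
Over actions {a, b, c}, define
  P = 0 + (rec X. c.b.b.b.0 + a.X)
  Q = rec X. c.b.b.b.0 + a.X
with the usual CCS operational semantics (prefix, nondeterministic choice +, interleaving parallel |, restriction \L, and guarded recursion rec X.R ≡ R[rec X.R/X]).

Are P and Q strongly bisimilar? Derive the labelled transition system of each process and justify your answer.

YES

P's transition system — 6 states:
  m0 = 0 + (rec X. c.b.b.b.0 + a.X) | —a→ m1, —c→ m2
  m1 = rec X. c.b.b.b.0 + a.X | —a→ m1, —c→ m2
  m2 = b.b.b.0 | —b→ m3
  m3 = b.b.0 | —b→ m4
  m4 = b.0 | —b→ m5
  m5 = 0 | (no moves)
Q's transition system — 5 states:
  n0 = rec X. c.b.b.b.0 + a.X | —a→ n0, —c→ n1
  n1 = b.b.b.0 | —b→ n2
  n2 = b.b.0 | —b→ n3
  n3 = b.0 | —b→ n4
  n4 = 0 | (no moves)
Bisimilarity quotient blocks:
  B0 = {m0, m1, n0}
  B1 = {m2, n1}
  B2 = {m3, n2}
  B3 = {m4, n3}
  B4 = {m5, n4}
m0 ∈ B0, n0 ∈ B0 → same block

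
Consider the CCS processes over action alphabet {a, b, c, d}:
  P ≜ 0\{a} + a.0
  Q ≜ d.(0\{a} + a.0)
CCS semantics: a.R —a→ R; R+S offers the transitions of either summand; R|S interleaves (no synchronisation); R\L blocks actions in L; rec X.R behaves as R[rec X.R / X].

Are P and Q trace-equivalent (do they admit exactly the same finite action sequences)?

P's transition system — 2 states:
  m0 = 0\{a} + a.0 → ··a··> m1
  m1 = 0 → (no moves)
Q's transition system — 3 states:
  n0 = d.(0\{a} + a.0) → ··d··> n1
  n1 = 0\{a} + a.0 → ··a··> n2
  n2 = 0 → (no moves)
Executing a from P (initial set {m0}):
  [1] a ⇒ {m1}
  — P admits the full trace.
Executing a from Q (initial set {n0}):
  [1] a ⇒ ∅  — Q cannot continue

trace-distinct — witness ⟨a⟩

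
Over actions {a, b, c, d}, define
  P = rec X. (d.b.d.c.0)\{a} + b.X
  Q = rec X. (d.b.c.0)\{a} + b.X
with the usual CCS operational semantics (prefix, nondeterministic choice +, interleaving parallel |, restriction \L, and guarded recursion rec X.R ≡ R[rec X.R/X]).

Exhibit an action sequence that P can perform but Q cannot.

dbd

P's transition system — 5 states:
  s0 = rec X. (d.b.d.c.0)\{a} + b.X | =b=> s0, =d=> s1
  s1 = (b.d.c.0)\{a} | =b=> s2
  s2 = (d.c.0)\{a} | =d=> s3
  s3 = (c.0)\{a} | =c=> s4
  s4 = 0\{a} | (no moves)
Q's transition system — 4 states:
  t0 = rec X. (d.b.c.0)\{a} + b.X | =b=> t0, =d=> t1
  t1 = (b.c.0)\{a} | =b=> t2
  t2 = (c.0)\{a} | =c=> t3
  t3 = 0\{a} | (no moves)
Trace ⟨dbd⟩ through P, begin at {s0}:
  after d @ step 1: {s1}
  after b @ step 2: {s2}
  after d @ step 3: {s3}
  P completes σ.
Trace ⟨dbd⟩ through Q, begin at {t0}:
  after d @ step 1: {t1}
  after b @ step 2: {t2}
  after d @ step 3: ∅  — Q cannot continue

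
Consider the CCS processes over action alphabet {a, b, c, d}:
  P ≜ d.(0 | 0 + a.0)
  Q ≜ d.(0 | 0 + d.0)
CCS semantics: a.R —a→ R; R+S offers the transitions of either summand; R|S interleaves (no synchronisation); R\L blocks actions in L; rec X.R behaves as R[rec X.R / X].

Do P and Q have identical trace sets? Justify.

NO — witness ⟨da⟩

Reachable graph of P (3 states):
  u0 = d.(0 | 0 + a.0) has moves --d--▸ u1
  u1 = 0 | 0 + a.0 has moves --a--▸ u2
  u2 = 0 has moves deadlocked
Reachable graph of Q (3 states):
  v0 = d.(0 | 0 + d.0) has moves --d--▸ v1
  v1 = 0 | 0 + d.0 has moves --d--▸ v2
  v2 = 0 has moves deadlocked
Executing da from P (initial set {u0}):
  step 1 (d): {u1}
  step 2 (a): {u2}
  — P admits the full trace.
Executing da from Q (initial set {v0}):
  step 1 (d): {v1}
  step 2 (a): ∅ (Q stuck)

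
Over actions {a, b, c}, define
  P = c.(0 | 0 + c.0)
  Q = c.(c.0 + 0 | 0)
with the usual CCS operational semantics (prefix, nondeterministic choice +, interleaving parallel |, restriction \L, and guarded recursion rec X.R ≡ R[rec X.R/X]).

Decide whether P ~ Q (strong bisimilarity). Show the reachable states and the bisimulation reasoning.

LTS(P): 3 reachable states
  m0 = c.(0 | 0 + c.0) has moves -c-> m1
  m1 = 0 | 0 + c.0 has moves -c-> m2
  m2 = 0 has moves ·
LTS(Q): 3 reachable states
  n0 = c.(c.0 + 0 | 0) has moves -c-> n1
  n1 = c.0 + 0 | 0 has moves -c-> n2
  n2 = 0 has moves ·
Bisimilarity quotient blocks:
  B0 = {m0, n0}
  B1 = {m1, n1}
  B2 = {m2, n2}
m0 ∈ B0, n0 ∈ B0 → same block

bisimilar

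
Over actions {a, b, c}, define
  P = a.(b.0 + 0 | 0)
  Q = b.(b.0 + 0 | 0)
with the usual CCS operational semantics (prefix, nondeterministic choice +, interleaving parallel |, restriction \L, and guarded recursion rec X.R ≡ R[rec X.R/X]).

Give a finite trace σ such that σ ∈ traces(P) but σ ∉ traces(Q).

P's transition system — 3 states:
  u0 = a.(b.0 + 0 | 0) | =a=> u1
  u1 = b.0 + 0 | 0 | =b=> u2
  u2 = 0 | stopped
Q's transition system — 3 states:
  v0 = b.(b.0 + 0 | 0) | =b=> v1
  v1 = b.0 + 0 | 0 | =b=> v2
  v2 = 0 | stopped
Run σ = ⟨a⟩ on P: start {u0}
  after a @ step 1: {u1}
  ✓ P
Run σ = ⟨a⟩ on Q: start {v0}
  after a @ step 1: ∅ (Q stuck)

a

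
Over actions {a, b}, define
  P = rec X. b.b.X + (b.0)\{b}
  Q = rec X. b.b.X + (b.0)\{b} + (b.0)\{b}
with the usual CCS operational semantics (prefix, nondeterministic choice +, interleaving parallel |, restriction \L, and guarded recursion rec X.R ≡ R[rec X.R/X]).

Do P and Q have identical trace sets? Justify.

YES

P's transition system — 2 states:
  u0 = rec X. b.b.X + (b.0)\{b} ⊢ =b=> u1
  u1 = b.(rec X. b.b.X + (b.0)\{b}) ⊢ =b=> u0
Q's transition system — 2 states:
  v0 = rec X. b.b.X + (b.0)\{b} + (b.0)\{b} ⊢ =b=> v1
  v1 = b.(rec X. b.b.X + (b.0)\{b} + (b.0)\{b}) ⊢ =b=> v0
Coarsest stable partition (strong bisimilarity classes):
  B0 = {u0, u1, v0, v1}
u0 ∈ B0, v0 ∈ B0 → same block
Bisimilar ⇒ trace-equivalent.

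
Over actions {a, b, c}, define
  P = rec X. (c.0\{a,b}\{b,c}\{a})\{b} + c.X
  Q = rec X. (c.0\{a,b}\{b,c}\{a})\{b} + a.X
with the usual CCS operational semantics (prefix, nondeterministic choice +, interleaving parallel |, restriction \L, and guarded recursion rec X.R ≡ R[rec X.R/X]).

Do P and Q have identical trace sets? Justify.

traces(P) ≠ traces(Q) — witness ⟨cc⟩

Reachable graph of P (2 states):
  m0 = rec X. (c.0\{a,b}\{b,c}\{a})\{b} + c.X → ··c··> m0, ··c··> m1
  m1 = 0\{a,b}\{b,c}\{a}\{b} → ·
Reachable graph of Q (2 states):
  n0 = rec X. (c.0\{a,b}\{b,c}\{a})\{b} + a.X → ··a··> n0, ··c··> n1
  n1 = 0\{a,b}\{b,c}\{a}\{b} → ·
Run σ = ⟨cc⟩ on P: start {m0}
  after c @ step 1: {m0, m1}
  after c @ step 2: {m0, m1}
  P completes σ.
Run σ = ⟨cc⟩ on Q: start {n0}
  after c @ step 1: {n1}
  after c @ step 2: ∅ (Q stuck)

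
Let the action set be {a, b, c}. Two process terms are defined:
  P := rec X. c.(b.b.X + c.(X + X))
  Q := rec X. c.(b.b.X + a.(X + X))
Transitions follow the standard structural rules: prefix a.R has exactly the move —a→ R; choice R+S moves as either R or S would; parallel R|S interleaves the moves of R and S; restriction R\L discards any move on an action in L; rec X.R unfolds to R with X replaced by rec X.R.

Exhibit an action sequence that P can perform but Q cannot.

cc

P's transition system — 4 states:
  p0 = rec X. c.(b.b.X + c.(X + X)) has moves =c=> p1
  p1 = b.b.(rec X. c.(b.b.X + c.(X + X))) + c.((rec X. c.(b.b.X + c.(X + X))) + (rec X. c.(b.b.X + c.(X + X)))) has moves =b=> p2, =c=> p3
  p2 = b.(rec X. c.(b.b.X + c.(X + X))) has moves =b=> p0
  p3 = (rec X. c.(b.b.X + c.(X + X))) + (rec X. c.(b.b.X + c.(X + X))) has moves =c=> p1
Q's transition system — 4 states:
  q0 = rec X. c.(b.b.X + a.(X + X)) has moves =c=> q1
  q1 = b.b.(rec X. c.(b.b.X + a.(X + X))) + a.((rec X. c.(b.b.X + a.(X + X))) + (rec X. c.(b.b.X + a.(X + X)))) has moves =a=> q2, =b=> q3
  q2 = (rec X. c.(b.b.X + a.(X + X))) + (rec X. c.(b.b.X + a.(X + X))) has moves =c=> q1
  q3 = b.(rec X. c.(b.b.X + a.(X + X))) has moves =b=> q0
Executing cc from P (initial set {p0}):
  [1] c ⇒ {p1}
  [2] c ⇒ {p3}
  ✓ P
Executing cc from Q (initial set {q0}):
  [1] c ⇒ {q1}
  [2] c ⇒ ∅ (Q stuck)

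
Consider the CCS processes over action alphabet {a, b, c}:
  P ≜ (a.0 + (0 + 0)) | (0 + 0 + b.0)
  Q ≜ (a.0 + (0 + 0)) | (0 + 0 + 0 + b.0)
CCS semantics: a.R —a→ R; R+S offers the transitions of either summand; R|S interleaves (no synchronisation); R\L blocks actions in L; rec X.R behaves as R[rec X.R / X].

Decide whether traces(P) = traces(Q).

LTS(P): 4 reachable states
  s0 = (a.0 + (0 + 0)) | (0 + 0 + b.0) → —a→ s1, —b→ s2
  s1 = 0 | (0 + 0 + b.0) → —b→ s3
  s2 = (a.0 + (0 + 0)) | 0 → —a→ s3
  s3 = 0 | 0 → (no moves)
LTS(Q): 4 reachable states
  t0 = (a.0 + (0 + 0)) | (0 + 0 + 0 + b.0) → —a→ t1, —b→ t2
  t1 = 0 | (0 + 0 + 0 + b.0) → —b→ t3
  t2 = (a.0 + (0 + 0)) | 0 → —a→ t3
  t3 = 0 | 0 → (no moves)
Coarsest stable partition (strong bisimilarity classes):
  B0 = {s0, t0}
  B1 = {s1, t1}
  B2 = {s3, t3}
  B3 = {s2, t2}
s0 ∈ B0, t0 ∈ B0 → same block
Bisimilar ⇒ trace-equivalent.

YES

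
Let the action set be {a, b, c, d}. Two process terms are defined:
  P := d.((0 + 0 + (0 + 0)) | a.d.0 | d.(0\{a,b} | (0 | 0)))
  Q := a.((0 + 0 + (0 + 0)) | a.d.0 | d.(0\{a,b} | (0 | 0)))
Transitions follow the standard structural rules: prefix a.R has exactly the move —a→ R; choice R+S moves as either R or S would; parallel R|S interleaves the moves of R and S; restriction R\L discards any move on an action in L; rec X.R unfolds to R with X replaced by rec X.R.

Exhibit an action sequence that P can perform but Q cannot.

LTS(P): 7 reachable states
  m0 = d.((0 + 0 + (0 + 0)) | a.d.0 | d.(0\{a,b} | (0 | 0))) :: ··d··> m1
  m1 = (0 + 0 + (0 + 0)) | a.d.0 | d.(0\{a,b} | (0 | 0)) :: ··a··> m2, ··d··> m3
  m2 = (0 + 0 + (0 + 0)) | d.0 | d.(0\{a,b} | (0 | 0)) :: ··d··> m4, ··d··> m5
  m3 = (0 + 0 + (0 + 0)) | a.d.0 | (0\{a,b} | (0 | 0)) :: ··a··> m5
  m4 = (0 + 0 + (0 + 0)) | 0 | d.(0\{a,b} | (0 | 0)) :: ··d··> m6
  m5 = (0 + 0 + (0 + 0)) | d.0 | (0\{a,b} | (0 | 0)) :: ··d··> m6
  m6 = (0 + 0 + (0 + 0)) | 0 | (0\{a,b} | (0 | 0)) :: ∅
LTS(Q): 7 reachable states
  n0 = a.((0 + 0 + (0 + 0)) | a.d.0 | d.(0\{a,b} | (0 | 0))) :: ··a··> n1
  n1 = (0 + 0 + (0 + 0)) | a.d.0 | d.(0\{a,b} | (0 | 0)) :: ··a··> n2, ··d··> n3
  n2 = (0 + 0 + (0 + 0)) | d.0 | d.(0\{a,b} | (0 | 0)) :: ··d··> n4, ··d··> n5
  n3 = (0 + 0 + (0 + 0)) | a.d.0 | (0\{a,b} | (0 | 0)) :: ··a··> n5
  n4 = (0 + 0 + (0 + 0)) | 0 | d.(0\{a,b} | (0 | 0)) :: ··d··> n6
  n5 = (0 + 0 + (0 + 0)) | d.0 | (0\{a,b} | (0 | 0)) :: ··d··> n6
  n6 = (0 + 0 + (0 + 0)) | 0 | (0\{a,b} | (0 | 0)) :: ∅
Executing d from P (initial set {m0}):
  after d @ step 1: {m1}
  P completes σ.
Executing d from Q (initial set {n0}):
  after d @ step 1: ∅ (Q stuck)

d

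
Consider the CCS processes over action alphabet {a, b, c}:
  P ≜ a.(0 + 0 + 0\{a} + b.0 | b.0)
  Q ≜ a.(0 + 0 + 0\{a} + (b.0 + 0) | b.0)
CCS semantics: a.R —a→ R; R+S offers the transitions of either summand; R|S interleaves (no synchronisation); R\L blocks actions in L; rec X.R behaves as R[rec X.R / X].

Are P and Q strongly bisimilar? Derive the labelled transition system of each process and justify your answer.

P ~ Q

LTS(P): 5 reachable states
  m0 = a.(0 + 0 + 0\{a} + b.0 | b.0) has moves ··a··> m1
  m1 = 0 + 0 + 0\{a} + b.0 | b.0 has moves ··b··> m2, ··b··> m3
  m2 = 0 | b.0 has moves ··b··> m4
  m3 = b.0 | 0 has moves ··b··> m4
  m4 = 0 | 0 has moves stopped
LTS(Q): 5 reachable states
  n0 = a.(0 + 0 + 0\{a} + (b.0 + 0) | b.0) has moves ··a··> n1
  n1 = 0 + 0 + 0\{a} + (b.0 + 0) | b.0 has moves ··b··> n2, ··b··> n3
  n2 = (b.0 + 0) | 0 has moves ··b··> n4
  n3 = 0 | b.0 has moves ··b··> n4
  n4 = 0 | 0 has moves stopped
Partition-refinement fixed point:
  B0 = {m0, n0}
  B1 = {m1, n1}
  B2 = {m2, m3, n2, n3}
  B3 = {m4, n4}
m0 ∈ B0, n0 ∈ B0 → same block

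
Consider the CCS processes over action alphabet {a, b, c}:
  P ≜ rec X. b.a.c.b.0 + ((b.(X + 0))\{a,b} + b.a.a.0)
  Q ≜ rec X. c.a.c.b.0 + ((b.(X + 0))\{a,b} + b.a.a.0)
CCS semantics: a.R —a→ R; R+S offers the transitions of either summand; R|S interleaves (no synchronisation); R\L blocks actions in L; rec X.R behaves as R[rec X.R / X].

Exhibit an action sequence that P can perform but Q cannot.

bac

Reachable graph of P (7 states):
  p0 = rec X. b.a.c.b.0 + ((b.(X + 0))\{a,b} + b.a.a.0) has moves ··b··> p1, ··b··> p2
  p1 = a.a.0 has moves ··a··> p3
  p2 = a.c.b.0 has moves ··a··> p4
  p3 = a.0 has moves ··a··> p5
  p4 = c.b.0 has moves ··c··> p6
  p5 = 0 has moves stopped
  p6 = b.0 has moves ··b··> p5
Reachable graph of Q (7 states):
  q0 = rec X. c.a.c.b.0 + ((b.(X + 0))\{a,b} + b.a.a.0) has moves ··b··> q1, ··c··> q2
  q1 = a.a.0 has moves ··a··> q3
  q2 = a.c.b.0 has moves ··a··> q4
  q3 = a.0 has moves ··a··> q5
  q4 = c.b.0 has moves ··c··> q6
  q5 = 0 has moves stopped
  q6 = b.0 has moves ··b··> q5
Run σ = ⟨bac⟩ on P: start {p0}
  [1] b ⇒ {p1, p2}
  [2] a ⇒ {p3, p4}
  [3] c ⇒ {p6}
  — P admits the full trace.
Run σ = ⟨bac⟩ on Q: start {q0}
  [1] b ⇒ {q1}
  [2] a ⇒ {q3}
  [3] c ⇒ ∅  — Q cannot continue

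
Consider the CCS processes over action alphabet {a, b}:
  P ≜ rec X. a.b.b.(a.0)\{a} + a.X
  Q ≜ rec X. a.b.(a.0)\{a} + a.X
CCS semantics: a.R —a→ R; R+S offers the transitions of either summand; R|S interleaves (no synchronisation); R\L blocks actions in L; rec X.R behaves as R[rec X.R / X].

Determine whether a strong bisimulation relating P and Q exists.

not bisimilar

Reachable graph of P (4 states):
  p0 = rec X. a.b.b.(a.0)\{a} + a.X ⊢ -a-> p0, -a-> p1
  p1 = b.b.(a.0)\{a} ⊢ -b-> p2
  p2 = b.(a.0)\{a} ⊢ -b-> p3
  p3 = (a.0)\{a} ⊢ ∅
Reachable graph of Q (3 states):
  q0 = rec X. a.b.(a.0)\{a} + a.X ⊢ -a-> q0, -a-> q1
  q1 = b.(a.0)\{a} ⊢ -b-> q2
  q2 = (a.0)\{a} ⊢ ∅
Partition-refinement fixed point:
  B0 = {p0}
  B1 = {p1}
  B2 = {p2, q1}
  B3 = {p3, q2}
  B4 = {q0}
p0 ∈ B0, q0 ∈ B4 → different blocks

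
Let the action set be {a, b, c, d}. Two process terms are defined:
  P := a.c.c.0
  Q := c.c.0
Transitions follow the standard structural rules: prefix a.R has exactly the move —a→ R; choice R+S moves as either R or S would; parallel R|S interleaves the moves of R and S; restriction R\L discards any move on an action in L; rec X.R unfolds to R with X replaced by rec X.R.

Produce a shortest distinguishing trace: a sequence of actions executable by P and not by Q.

P's transition system — 4 states:
  p0 = a.c.c.0 → —a→ p1
  p1 = c.c.0 → —c→ p2
  p2 = c.0 → —c→ p3
  p3 = 0 → deadlocked
Q's transition system — 3 states:
  q0 = c.c.0 → —c→ q1
  q1 = c.0 → —c→ q2
  q2 = 0 → deadlocked
Run σ = ⟨a⟩ on P: start {p0}
  step 1 (a): {p1}
  ✓ P
Run σ = ⟨a⟩ on Q: start {q0}
  step 1 (a): no successor for Q

a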